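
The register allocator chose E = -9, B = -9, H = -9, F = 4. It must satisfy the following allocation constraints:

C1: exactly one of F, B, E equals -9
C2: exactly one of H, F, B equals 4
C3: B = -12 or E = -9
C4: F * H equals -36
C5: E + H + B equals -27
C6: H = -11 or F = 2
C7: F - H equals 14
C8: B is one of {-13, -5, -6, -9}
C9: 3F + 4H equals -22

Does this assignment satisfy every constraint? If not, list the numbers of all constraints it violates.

Violated: 1, 6, 7, 9.

C1: F=4, B=-9, E=-9; 2 of them equal -9, not exactly one  ✗
C2: H=-9, F=4, B=-9; 1 of them equals 4  ✓
C3: B = -9 ≠ -12, but E = -9 = -9 (second disjunct)  ✓
C4: F * H = 4 * (-9) = -36  ✓
C5: E + H + B = -9 + (-9) + (-9) = -27  ✓
C6: H = -9 ≠ -11 and F = 4 ≠ 2; both disjuncts false  ✗
C7: F - H = 4 - (-9) = 13, not 14  ✗
C8: B = -9 is in {-13, -5, -6, -9}  ✓
C9: 3F + 4H = 3(4) + 4(-9) = -24, not -22  ✗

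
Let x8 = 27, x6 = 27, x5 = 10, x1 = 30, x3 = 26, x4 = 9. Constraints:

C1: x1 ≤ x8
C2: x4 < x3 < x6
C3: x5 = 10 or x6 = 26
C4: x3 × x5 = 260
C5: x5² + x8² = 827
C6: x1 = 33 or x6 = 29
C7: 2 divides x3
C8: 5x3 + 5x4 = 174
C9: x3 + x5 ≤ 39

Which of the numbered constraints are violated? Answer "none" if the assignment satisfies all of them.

C1: x1 = 30, x8 = 27; 30 > 27 (want ≤) — violated.
C2: values 9 < 26 < 27 — satisfied.
C3: x5 = 10 = 10 (first disjunct) — satisfied.
C4: x3 × x5 = 26 × 10 = 260 — satisfied.
C5: x5² + x8² = 10² + 27² = 100 + 729 = 829, not 827 — violated.
C6: x1 = 30 ≠ 33 and x6 = 27 ≠ 29; both disjuncts false — violated.
C7: 26 / 2 = 13, so 2 divides 26 — satisfied.
C8: 5x3 + 5x4 = 5(26) + 5(9) = 175, not 174 — violated.
C9: x3 + x5 = 26 + 10 = 36; 36 ≤ 39 — satisfied.

The assignment fails constraints 1, 5, 6, 8.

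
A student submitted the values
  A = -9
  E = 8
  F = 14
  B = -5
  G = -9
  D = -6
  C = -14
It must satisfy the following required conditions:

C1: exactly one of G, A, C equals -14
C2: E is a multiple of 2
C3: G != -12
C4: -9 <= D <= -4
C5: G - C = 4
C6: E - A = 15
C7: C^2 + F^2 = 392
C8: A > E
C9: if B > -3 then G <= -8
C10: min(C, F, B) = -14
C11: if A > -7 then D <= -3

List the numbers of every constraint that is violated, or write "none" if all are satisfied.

C1: G=-9, A=-9, C=-14; 1 of them equals -14 — holds.
C2: 8 / 2 = 4, so 2 divides 8 — holds.
C3: G = -9, and -9 ≠ -12 — holds.
C4: D = -6 lies in [-9, -4] — holds.
C5: G - C = -9 - (-14) = 5, not 4 — fails.
C6: E - A = 8 - (-9) = 17, not 15 — fails.
C7: C^2 + F^2 = (-14)^2 + 14^2 = 196 + 196 = 392 — holds.
C8: A = -9, E = 8; -9 ≤ 8 (want >) — fails.
C9: B = -5, not > -3; antecedent false, conditional vacuously true — holds.
C10: min(-14, 14, -5) = -14 — holds.
C11: A = -9, not > -7; antecedent false, conditional vacuously true — holds.

Constraints 5, 6, and 8 are violated.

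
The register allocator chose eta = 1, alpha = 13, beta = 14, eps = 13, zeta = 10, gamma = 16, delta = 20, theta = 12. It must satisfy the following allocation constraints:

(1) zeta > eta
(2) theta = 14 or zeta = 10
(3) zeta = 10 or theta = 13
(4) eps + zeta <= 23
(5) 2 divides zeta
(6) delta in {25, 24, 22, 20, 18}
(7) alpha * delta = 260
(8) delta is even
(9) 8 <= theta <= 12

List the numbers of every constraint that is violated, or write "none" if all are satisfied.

(1) zeta = 10, eta = 1; 10 > 1 — satisfied.
(2) theta = 12 ≠ 14, but zeta = 10 = 10 (second disjunct) — satisfied.
(3) zeta = 10 = 10 (first disjunct) — satisfied.
(4) eps + zeta = 13 + 10 = 23; 23 ≤ 23 — satisfied.
(5) 10 / 2 = 5, so 2 divides 10 — satisfied.
(6) delta = 20 is in {25, 24, 22, 20, 18} — satisfied.
(7) alpha * delta = 13 * 20 = 260 — satisfied.
(8) delta = 20 is even — satisfied.
(9) theta = 12 lies in [8, 12] — satisfied.

None — every constraint holds.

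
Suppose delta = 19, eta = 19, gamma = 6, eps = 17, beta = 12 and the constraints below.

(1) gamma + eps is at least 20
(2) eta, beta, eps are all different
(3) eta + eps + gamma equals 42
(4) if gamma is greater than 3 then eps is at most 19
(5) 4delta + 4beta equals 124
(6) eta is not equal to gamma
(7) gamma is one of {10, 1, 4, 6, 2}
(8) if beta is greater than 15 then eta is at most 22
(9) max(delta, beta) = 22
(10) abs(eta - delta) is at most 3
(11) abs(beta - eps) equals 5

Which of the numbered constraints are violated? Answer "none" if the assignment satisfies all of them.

Constraint 9 does not hold.

(1) gamma + eps = 6 + 17 = 23; 23 ≥ 20 — holds.
(2) values 19, 12, 17 are pairwise distinct — holds.
(3) eta + eps + gamma = 19 + 17 + 6 = 42 — holds.
(4) gamma = 6 > 3, so we need eps ≤ 19; eps = 17 ≤ 19 — holds.
(5) 4delta + 4beta = 4(19) + 4(12) = 124 — holds.
(6) eta = 19, gamma = 6; distinct — holds.
(7) gamma = 6 is in {10, 1, 4, 6, 2} — holds.
(8) beta = 12, not > 15; antecedent false, conditional vacuously true — holds.
(9) max(19, 12) = 19, not 22 — does not hold.
(10) abs(19 - 19) = 0; 0 ≤ 3 — holds.
(11) abs(12 - 17) = 5 — holds.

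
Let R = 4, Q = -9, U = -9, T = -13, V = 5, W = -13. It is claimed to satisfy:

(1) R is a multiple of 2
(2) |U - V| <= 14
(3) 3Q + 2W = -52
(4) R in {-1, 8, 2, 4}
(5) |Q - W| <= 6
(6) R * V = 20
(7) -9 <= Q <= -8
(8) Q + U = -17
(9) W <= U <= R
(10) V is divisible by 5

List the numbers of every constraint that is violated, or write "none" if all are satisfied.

(1) 4 / 2 = 2, so 2 divides 4 — holds.
(2) |-9 - 5| = 14; 14 ≤ 14 — holds.
(3) 3Q + 2W = 3(-9) + 2(-13) = -53, not -52 — fails.
(4) R = 4 is in {-1, 8, 2, 4} — holds.
(5) |-9 - (-13)| = 4; 4 ≤ 6 — holds.
(6) R * V = 4 * 5 = 20 — holds.
(7) Q = -9 lies in [-9, -8] — holds.
(8) Q + U = -9 + (-9) = -18, not -17 — fails.
(9) values -13 <= -9 <= 4 — holds.
(10) 5 / 5 = 1, so 5 divides 5 — holds.

Constraints 3, 8 do not hold.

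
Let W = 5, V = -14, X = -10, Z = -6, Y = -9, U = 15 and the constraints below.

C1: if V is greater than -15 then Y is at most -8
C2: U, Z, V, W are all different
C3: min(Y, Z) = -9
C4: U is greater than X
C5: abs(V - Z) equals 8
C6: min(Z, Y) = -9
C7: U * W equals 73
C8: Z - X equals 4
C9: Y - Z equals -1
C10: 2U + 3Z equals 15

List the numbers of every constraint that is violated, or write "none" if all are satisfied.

C1: V = -14 > -15, so we need Y ≤ -8; Y = -9 ≤ -8  true
C2: values 15, -6, -14, 5 are pairwise distinct  true
C3: min(-9, -6) = -9  true
C4: U = 15, X = -10; 15 > -10  true
C5: abs(-14 - (-6)) = 8  true
C6: min(-6, -9) = -9  true
C7: U * W = 15 * 5 = 75, not 73  false
C8: Z - X = -6 - (-10) = 4  true
C9: Y - Z = -9 - (-6) = -3, not -1  false
C10: 2U + 3Z = 2(15) + 3(-6) = 12, not 15  false

Constraints 7, 9, and 10 do not hold.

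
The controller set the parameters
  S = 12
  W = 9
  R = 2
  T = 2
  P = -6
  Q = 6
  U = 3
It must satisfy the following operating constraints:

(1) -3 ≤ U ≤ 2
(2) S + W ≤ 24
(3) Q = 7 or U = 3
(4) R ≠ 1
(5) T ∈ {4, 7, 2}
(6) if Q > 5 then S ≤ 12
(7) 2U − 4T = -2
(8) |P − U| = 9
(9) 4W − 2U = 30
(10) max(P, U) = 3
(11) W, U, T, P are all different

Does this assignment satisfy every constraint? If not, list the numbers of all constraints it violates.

(1) U = 3 is outside [-3, 2] — fails.
(2) S + W = 12 + 9 = 21; 21 ≤ 24 — holds.
(3) Q = 6 ≠ 7, but U = 3 = 3 (second disjunct) — holds.
(4) R = 2, and 2 ≠ 1 — holds.
(5) T = 2 is in {4, 7, 2} — holds.
(6) Q = 6 > 5, so we need S ≤ 12; S = 12 ≤ 12 — holds.
(7) 2U − 4T = 2(3) − 4(2) = -2 — holds.
(8) |-6 − 3| = 9 — holds.
(9) 4W − 2U = 4(9) − 2(3) = 30 — holds.
(10) max(-6, 3) = 3 — holds.
(11) values 9, 3, 2, -6 are pairwise distinct — holds.

No — constraint 1 is not satisfied.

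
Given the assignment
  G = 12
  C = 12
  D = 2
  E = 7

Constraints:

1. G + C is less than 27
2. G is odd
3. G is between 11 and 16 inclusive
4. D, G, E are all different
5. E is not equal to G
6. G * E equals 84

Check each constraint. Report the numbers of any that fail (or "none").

1. G + C = 12 + 12 = 24; 24 < 27 — satisfied.
2. G = 12 is even — violated.
3. G = 12 lies in [11, 16] — satisfied.
4. values 2, 12, 7 are pairwise distinct — satisfied.
5. E = 7, G = 12; distinct — satisfied.
6. G * E = 12 * 7 = 84 — satisfied.

Violated: 2.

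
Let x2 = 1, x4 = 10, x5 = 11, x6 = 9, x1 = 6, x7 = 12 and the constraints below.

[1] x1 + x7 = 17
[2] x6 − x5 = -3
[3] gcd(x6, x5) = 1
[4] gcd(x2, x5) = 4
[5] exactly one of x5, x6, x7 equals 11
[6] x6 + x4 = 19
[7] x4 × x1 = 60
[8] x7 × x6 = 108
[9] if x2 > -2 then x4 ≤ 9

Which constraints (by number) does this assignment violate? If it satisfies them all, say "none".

[1] x1 + x7 = 6 + 12 = 18, not 17  ✗
[2] x6 − x5 = 9 − 11 = -2, not -3  ✗
[3] gcd(9, 11) = 1  ✓
[4] gcd(1, 11) = 1, not 4  ✗
[5] x5=11, x6=9, x7=12; 1 of them equals 11  ✓
[6] x6 + x4 = 9 + 10 = 19  ✓
[7] x4 × x1 = 10 × 6 = 60  ✓
[8] x7 × x6 = 12 × 9 = 108  ✓
[9] x2 = 1 > -2, so we need x4 ≤ 9; but x4 = 10 > 9  ✗

Constraints 1, 2, 4, 9 are violated.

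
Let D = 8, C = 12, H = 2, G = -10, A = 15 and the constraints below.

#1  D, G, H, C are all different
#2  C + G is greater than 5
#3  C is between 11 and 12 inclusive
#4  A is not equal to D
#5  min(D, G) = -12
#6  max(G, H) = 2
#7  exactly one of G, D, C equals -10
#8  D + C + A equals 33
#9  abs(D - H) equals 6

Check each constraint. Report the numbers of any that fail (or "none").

#1 values 8, -10, 2, 12 are pairwise distinct — holds.
#2 C + G = 12 + (-10) = 2; 2 ≤ 5, bound 5 not met — does not hold.
#3 C = 12 lies in [11, 12] — holds.
#4 A = 15, D = 8; distinct — holds.
#5 min(8, -10) = -10, not -12 — does not hold.
#6 max(-10, 2) = 2 — holds.
#7 G=-10, D=8, C=12; 1 of them equals -10 — holds.
#8 D + C + A = 8 + 12 + 15 = 35, not 33 — does not hold.
#9 abs(8 - 2) = 6 — holds.

Violated: 2, 5, and 8.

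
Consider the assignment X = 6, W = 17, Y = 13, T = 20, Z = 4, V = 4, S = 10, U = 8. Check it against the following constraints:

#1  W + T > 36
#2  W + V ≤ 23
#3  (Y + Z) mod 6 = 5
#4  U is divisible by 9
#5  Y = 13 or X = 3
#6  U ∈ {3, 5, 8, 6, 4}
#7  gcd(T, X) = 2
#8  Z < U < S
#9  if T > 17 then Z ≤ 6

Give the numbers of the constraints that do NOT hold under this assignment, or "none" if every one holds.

Constraint 4 does not hold.

#1 W + T = 17 + 20 = 37; 37 > 36 — holds.
#2 W + V = 17 + 4 = 21; 21 ≤ 23 — holds.
#3 Y + Z = 17; 17 mod 6 = 5 — holds.
#4 8 = 9×0 + 8, so 9 does not divide 8 — fails.
#5 Y = 13 = 13 (first disjunct) — holds.
#6 U = 8 is in {3, 5, 8, 6, 4} — holds.
#7 gcd(20, 6) = 2 — holds.
#8 values 4 < 8 < 10 — holds.
#9 T = 20 > 17, so we need Z ≤ 6; Z = 4 ≤ 6 — holds.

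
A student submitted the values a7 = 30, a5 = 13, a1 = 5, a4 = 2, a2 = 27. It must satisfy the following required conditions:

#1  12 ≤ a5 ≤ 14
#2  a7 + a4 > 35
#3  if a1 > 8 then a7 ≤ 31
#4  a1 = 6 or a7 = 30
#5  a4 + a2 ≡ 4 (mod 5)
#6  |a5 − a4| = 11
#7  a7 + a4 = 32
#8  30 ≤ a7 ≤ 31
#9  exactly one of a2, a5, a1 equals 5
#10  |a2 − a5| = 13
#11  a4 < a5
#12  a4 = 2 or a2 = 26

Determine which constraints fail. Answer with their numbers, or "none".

Constraints 2 and 10 are violated.

#1 a5 = 13 lies in [12, 14]  yes
#2 a7 + a4 = 30 + 2 = 32; 32 ≤ 35, bound 35 not met  no
#3 a1 = 5, not > 8; antecedent false, conditional vacuously true  yes
#4 a1 = 5 ≠ 6, but a7 = 30 = 30 (second disjunct)  yes
#5 a4 + a2 = 29; 29 mod 5 = 4  yes
#6 |13 − 2| = 11  yes
#7 a7 + a4 = 30 + 2 = 32  yes
#8 a7 = 30 lies in [30, 31]  yes
#9 a2=27, a5=13, a1=5; 1 of them equals 5  yes
#10 |27 − 13| = 14, not 13  no
#11 a4 = 2, a5 = 13; 2 < 13  yes
#12 a4 = 2 = 2 (first disjunct)  yes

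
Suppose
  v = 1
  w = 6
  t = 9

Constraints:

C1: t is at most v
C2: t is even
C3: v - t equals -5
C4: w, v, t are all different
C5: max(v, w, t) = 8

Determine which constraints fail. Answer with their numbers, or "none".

C1: t = 9, v = 1; 9 > 1 (want ≤)  no
C2: t = 9 is odd  no
C3: v - t = 1 - 9 = -8, not -5  no
C4: values 6, 1, 9 are pairwise distinct  yes
C5: max(1, 6, 9) = 9, not 8  no

Violated: 1, 2, 3, and 5.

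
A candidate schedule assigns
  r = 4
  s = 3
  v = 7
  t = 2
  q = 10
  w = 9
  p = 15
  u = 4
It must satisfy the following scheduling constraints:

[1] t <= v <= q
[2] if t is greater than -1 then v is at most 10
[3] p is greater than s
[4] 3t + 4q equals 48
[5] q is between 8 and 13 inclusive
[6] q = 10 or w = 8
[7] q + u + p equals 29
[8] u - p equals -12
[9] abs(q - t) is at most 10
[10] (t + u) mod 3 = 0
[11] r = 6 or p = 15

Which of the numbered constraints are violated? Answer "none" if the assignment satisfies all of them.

[1] values 2 <= 7 <= 10  ✓
[2] t = 2 > -1, so we need v ≤ 10; v = 7 ≤ 10  ✓
[3] p = 15, s = 3; 15 > 3  ✓
[4] 3t + 4q = 3(2) + 4(10) = 46, not 48  ✗
[5] q = 10 lies in [8, 13]  ✓
[6] q = 10 = 10 (first disjunct)  ✓
[7] q + u + p = 10 + 4 + 15 = 29  ✓
[8] u - p = 4 - 15 = -11, not -12  ✗
[9] abs(10 - 2) = 8; 8 ≤ 10  ✓
[10] t + u = 6; 6 mod 3 = 0  ✓
[11] r = 4 ≠ 6, but p = 15 = 15 (second disjunct)  ✓

Constraints 4, 8 do not hold.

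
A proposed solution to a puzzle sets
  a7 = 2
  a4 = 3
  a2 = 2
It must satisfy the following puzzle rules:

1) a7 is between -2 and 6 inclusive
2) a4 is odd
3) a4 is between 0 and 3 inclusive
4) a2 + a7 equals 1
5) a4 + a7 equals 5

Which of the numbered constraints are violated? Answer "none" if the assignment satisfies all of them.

1) a7 = 2 lies in [-2, 6] — OK.
2) a4 = 3 is odd — OK.
3) a4 = 3 lies in [0, 3] — OK.
4) a2 + a7 = 2 + 2 = 4, not 1 — violated.
5) a4 + a7 = 3 + 2 = 5 — OK.

Constraint 4 does not hold.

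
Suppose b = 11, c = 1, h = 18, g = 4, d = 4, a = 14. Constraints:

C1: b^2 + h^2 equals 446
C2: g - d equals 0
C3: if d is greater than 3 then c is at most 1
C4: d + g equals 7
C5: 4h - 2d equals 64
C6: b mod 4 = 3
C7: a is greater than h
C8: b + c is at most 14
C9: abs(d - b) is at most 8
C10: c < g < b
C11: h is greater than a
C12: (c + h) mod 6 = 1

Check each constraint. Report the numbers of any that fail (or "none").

C1: b^2 + h^2 = 11^2 + 18^2 = 121 + 324 = 445, not 446  ✘
C2: g - d = 4 - 4 = 0  ✔
C3: d = 4 > 3, so we need c ≤ 1; c = 1 ≤ 1  ✔
C4: d + g = 4 + 4 = 8, not 7  ✘
C5: 4h - 2d = 4(18) - 2(4) = 64  ✔
C6: 11 mod 4 = 3  ✔
C7: a = 14, h = 18; 14 ≤ 18 (want >)  ✘
C8: b + c = 11 + 1 = 12; 12 ≤ 14  ✔
C9: abs(4 - 11) = 7; 7 ≤ 8  ✔
C10: values 1 < 4 < 11  ✔
C11: h = 18, a = 14; 18 > 14  ✔
C12: c + h = 19; 19 mod 6 = 1  ✔

Violated: 1, 4, and 7.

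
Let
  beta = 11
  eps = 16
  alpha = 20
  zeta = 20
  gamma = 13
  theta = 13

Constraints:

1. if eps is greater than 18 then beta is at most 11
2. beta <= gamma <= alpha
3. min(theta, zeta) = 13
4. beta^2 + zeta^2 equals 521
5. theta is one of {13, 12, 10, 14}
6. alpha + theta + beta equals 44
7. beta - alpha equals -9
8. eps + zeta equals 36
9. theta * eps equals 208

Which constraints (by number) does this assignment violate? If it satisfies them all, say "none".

1. eps = 16, not > 18; antecedent false, conditional vacuously true — holds.
2. values 11 <= 13 <= 20 — holds.
3. min(13, 20) = 13 — holds.
4. beta^2 + zeta^2 = 11^2 + 20^2 = 121 + 400 = 521 — holds.
5. theta = 13 is in {13, 12, 10, 14} — holds.
6. alpha + theta + beta = 20 + 13 + 11 = 44 — holds.
7. beta - alpha = 11 - 20 = -9 — holds.
8. eps + zeta = 16 + 20 = 36 — holds.
9. theta * eps = 13 * 16 = 208 — holds.

None — every constraint holds.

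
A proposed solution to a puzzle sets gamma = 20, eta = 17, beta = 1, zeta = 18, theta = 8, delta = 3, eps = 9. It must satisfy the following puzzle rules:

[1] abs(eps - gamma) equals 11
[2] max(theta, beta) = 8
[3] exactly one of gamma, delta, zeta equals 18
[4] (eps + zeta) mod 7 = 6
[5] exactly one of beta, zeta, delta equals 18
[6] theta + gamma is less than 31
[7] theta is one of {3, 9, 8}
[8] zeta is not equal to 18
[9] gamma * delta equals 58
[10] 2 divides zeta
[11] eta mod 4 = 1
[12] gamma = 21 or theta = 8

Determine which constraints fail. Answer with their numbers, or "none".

[1] abs(9 - 20) = 11  yes
[2] max(8, 1) = 8  yes
[3] gamma=20, delta=3, zeta=18; 1 of them equals 18  yes
[4] eps + zeta = 27; 27 mod 7 = 6  yes
[5] beta=1, zeta=18, delta=3; 1 of them equals 18  yes
[6] theta + gamma = 8 + 20 = 28; 28 < 31  yes
[7] theta = 8 is in {3, 9, 8}  yes
[8] zeta = 18, but 18 is required to differ  no
[9] gamma * delta = 20 * 3 = 60, not 58  no
[10] 18 / 2 = 9, so 2 divides 18  yes
[11] 17 mod 4 = 1  yes
[12] gamma = 20 ≠ 21, but theta = 8 = 8 (second disjunct)  yes

Violated: 8, 9.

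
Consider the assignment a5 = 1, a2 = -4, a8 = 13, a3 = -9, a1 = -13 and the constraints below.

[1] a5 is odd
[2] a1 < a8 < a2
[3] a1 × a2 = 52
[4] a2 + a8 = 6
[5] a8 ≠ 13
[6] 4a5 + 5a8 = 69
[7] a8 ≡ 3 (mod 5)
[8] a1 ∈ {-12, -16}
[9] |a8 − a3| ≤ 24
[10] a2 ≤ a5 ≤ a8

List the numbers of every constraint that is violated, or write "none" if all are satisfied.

[1] a5 = 1 is odd  true
[2] values -13, 13, -4; a8 = 13 is not < a2 = -4  false
[3] a1 × a2 = -13 × (-4) = 52  true
[4] a2 + a8 = -4 + 13 = 9, not 6  false
[5] a8 = 13, but 13 is required to differ  false
[6] 4a5 + 5a8 = 4(1) + 5(13) = 69  true
[7] 13 mod 5 = 3  true
[8] a1 = -13 is not in {-12, -16}  false
[9] |13 − (-9)| = 22; 22 ≤ 24  true
[10] values -4 ≤ 1 ≤ 13  true

No — constraints 2, 4, 5, 8 are not satisfied.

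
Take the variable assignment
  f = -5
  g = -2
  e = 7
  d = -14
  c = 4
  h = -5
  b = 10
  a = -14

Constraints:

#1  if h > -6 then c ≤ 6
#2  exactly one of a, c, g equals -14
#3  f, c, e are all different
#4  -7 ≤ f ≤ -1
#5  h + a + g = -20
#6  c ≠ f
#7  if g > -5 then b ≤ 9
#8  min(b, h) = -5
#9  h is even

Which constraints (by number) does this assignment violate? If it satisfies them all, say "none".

#1 h = -5 > -6, so we need c ≤ 6; c = 4 ≤ 6  yes
#2 a=-14, c=4, g=-2; 1 of them equals -14  yes
#3 values -5, 4, 7 are pairwise distinct  yes
#4 f = -5 lies in [-7, -1]  yes
#5 h + a + g = -5 + (-14) + (-2) = -21, not -20  no
#6 c = 4, f = -5; distinct  yes
#7 g = -2 > -5, so we need b ≤ 9; but b = 10 > 9  no
#8 min(10, -5) = -5  yes
#9 h = -5 is odd  no

Violated: 5, 7, 9.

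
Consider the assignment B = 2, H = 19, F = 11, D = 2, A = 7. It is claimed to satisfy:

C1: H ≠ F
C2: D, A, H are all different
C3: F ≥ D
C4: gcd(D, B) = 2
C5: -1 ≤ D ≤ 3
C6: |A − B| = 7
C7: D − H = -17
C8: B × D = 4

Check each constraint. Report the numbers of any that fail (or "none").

C1: H = 19, F = 11; distinct  true
C2: values 2, 7, 19 are pairwise distinct  true
C3: F = 11, D = 2; 11 ≥ 2  true
C4: gcd(2, 2) = 2  true
C5: D = 2 lies in [-1, 3]  true
C6: |7 − 2| = 5, not 7  false
C7: D − H = 2 − 19 = -17  true
C8: B × D = 2 × 2 = 4  true

Violated: 6.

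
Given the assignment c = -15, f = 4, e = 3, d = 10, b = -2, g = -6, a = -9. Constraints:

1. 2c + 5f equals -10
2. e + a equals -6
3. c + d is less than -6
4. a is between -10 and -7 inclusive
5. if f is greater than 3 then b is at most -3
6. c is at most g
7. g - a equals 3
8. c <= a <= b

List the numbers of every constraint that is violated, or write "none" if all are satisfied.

1. 2c + 5f = 2(-15) + 5(4) = -10 — OK.
2. e + a = 3 + (-9) = -6 — OK.
3. c + d = -15 + 10 = -5; -5 ≥ -6, bound -6 not met — violated.
4. a = -9 lies in [-10, -7] — OK.
5. f = 4 > 3, so we need b ≤ -3; but b = -2 > -3 — violated.
6. c = -15, g = -6; -15 ≤ -6 — OK.
7. g - a = -6 - (-9) = 3 — OK.
8. values -15 <= -9 <= -2 — OK.

Violated: 3, 5.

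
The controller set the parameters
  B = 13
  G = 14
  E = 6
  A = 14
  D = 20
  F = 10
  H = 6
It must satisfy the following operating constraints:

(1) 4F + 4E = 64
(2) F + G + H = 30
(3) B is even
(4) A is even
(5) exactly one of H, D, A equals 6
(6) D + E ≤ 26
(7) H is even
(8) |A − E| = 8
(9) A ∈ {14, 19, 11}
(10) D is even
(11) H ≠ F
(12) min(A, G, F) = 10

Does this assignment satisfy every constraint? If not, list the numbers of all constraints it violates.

No — constraint 3 is not satisfied.

(1) 4F + 4E = 4(10) + 4(6) = 64  OK
(2) F + G + H = 10 + 14 + 6 = 30  OK
(3) B = 13 is odd  FAIL
(4) A = 14 is even  OK
(5) H=6, D=20, A=14; 1 of them equals 6  OK
(6) D + E = 20 + 6 = 26; 26 ≤ 26  OK
(7) H = 6 is even  OK
(8) |14 − 6| = 8  OK
(9) A = 14 is in {14, 19, 11}  OK
(10) D = 20 is even  OK
(11) H = 6, F = 10; distinct  OK
(12) min(14, 14, 10) = 10  OK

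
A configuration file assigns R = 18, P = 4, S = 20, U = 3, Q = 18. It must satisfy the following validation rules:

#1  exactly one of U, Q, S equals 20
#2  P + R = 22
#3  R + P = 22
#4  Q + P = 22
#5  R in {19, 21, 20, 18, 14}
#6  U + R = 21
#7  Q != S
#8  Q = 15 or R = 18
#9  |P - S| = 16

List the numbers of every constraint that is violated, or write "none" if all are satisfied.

All constraints are satisfied.

#1 U=3, Q=18, S=20; 1 of them equals 20  holds
#2 P + R = 4 + 18 = 22  holds
#3 R + P = 18 + 4 = 22  holds
#4 Q + P = 18 + 4 = 22  holds
#5 R = 18 is in {19, 21, 20, 18, 14}  holds
#6 U + R = 3 + 18 = 21  holds
#7 Q = 18, S = 20; distinct  holds
#8 Q = 18 ≠ 15, but R = 18 = 18 (second disjunct)  holds
#9 |4 - 20| = 16  holds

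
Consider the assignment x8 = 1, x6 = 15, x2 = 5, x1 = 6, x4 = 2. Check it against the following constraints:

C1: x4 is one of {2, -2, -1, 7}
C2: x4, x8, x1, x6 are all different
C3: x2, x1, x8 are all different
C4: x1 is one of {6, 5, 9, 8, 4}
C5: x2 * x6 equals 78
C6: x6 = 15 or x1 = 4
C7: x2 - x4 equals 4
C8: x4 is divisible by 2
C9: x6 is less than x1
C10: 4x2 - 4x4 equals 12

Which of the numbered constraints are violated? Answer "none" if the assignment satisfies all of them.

Violated: 5, 7, and 9.

C1: x4 = 2 is in {2, -2, -1, 7}  OK
C2: values 2, 1, 6, 15 are pairwise distinct  OK
C3: values 5, 6, 1 are pairwise distinct  OK
C4: x1 = 6 is in {6, 5, 9, 8, 4}  OK
C5: x2 * x6 = 5 * 15 = 75, not 78  FAIL
C6: x6 = 15 = 15 (first disjunct)  OK
C7: x2 - x4 = 5 - 2 = 3, not 4  FAIL
C8: 2 / 2 = 1, so 2 divides 2  OK
C9: x6 = 15, x1 = 6; 15 ≥ 6 (want <)  FAIL
C10: 4x2 - 4x4 = 4(5) - 4(2) = 12  OK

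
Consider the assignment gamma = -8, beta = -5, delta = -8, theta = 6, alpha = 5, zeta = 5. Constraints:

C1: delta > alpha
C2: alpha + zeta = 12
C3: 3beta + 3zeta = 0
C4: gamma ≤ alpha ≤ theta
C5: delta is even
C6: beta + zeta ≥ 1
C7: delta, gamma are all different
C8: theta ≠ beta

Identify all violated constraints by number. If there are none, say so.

Constraints 1, 2, 6, 7 are violated.

C1: delta = -8, alpha = 5; -8 ≤ 5 (want >) — violated.
C2: alpha + zeta = 5 + 5 = 10, not 12 — violated.
C3: 3beta + 3zeta = 3(-5) + 3(5) = 0 — satisfied.
C4: values -8 ≤ 5 ≤ 6 — satisfied.
C5: delta = -8 is even — satisfied.
C6: beta + zeta = -5 + 5 = 0; 0 < 1, bound 1 not met — violated.
C7: delta = gamma = -8, not all different — violated.
C8: theta = 6, beta = -5; distinct — satisfied.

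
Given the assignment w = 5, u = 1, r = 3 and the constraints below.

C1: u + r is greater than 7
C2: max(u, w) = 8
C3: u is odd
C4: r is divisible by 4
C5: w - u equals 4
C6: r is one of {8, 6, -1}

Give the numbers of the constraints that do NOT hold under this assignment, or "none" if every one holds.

No — constraints 1, 2, 4, 6 are not satisfied.

C1: u + r = 1 + 3 = 4; 4 ≤ 7, bound 7 not met  ✘
C2: max(1, 5) = 5, not 8  ✘
C3: u = 1 is odd  ✔
C4: 3 = 4*0 + 3, so 4 does not divide 3  ✘
C5: w - u = 5 - 1 = 4  ✔
C6: r = 3 is not in {8, 6, -1}  ✘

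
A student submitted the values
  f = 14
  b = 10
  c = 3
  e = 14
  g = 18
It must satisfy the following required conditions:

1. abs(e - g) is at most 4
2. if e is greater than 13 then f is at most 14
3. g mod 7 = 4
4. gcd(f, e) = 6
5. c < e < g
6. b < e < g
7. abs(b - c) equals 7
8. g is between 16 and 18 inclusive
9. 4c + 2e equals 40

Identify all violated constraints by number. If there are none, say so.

Constraint 4 does not hold.

1. abs(14 - 18) = 4; 4 ≤ 4  true
2. e = 14 > 13, so we need f ≤ 14; f = 14 ≤ 14  true
3. 18 mod 7 = 4  true
4. gcd(14, 14) = 14, not 6  false
5. values 3 < 14 < 18  true
6. values 10 < 14 < 18  true
7. abs(10 - 3) = 7  true
8. g = 18 lies in [16, 18]  true
9. 4c + 2e = 4(3) + 2(14) = 40  true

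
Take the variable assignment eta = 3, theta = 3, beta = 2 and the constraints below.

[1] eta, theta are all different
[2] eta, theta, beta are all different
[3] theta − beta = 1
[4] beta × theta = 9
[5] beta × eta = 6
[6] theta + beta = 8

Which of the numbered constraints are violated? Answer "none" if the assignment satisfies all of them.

[1] eta = theta = 3, not all different  fails
[2] eta = theta = 3, not all different  fails
[3] theta − beta = 3 − 2 = 1  holds
[4] beta × theta = 2 × 3 = 6, not 9  fails
[5] beta × eta = 2 × 3 = 6  holds
[6] theta + beta = 3 + 2 = 5, not 8  fails

No — constraints 1, 2, 4, and 6 are not satisfied.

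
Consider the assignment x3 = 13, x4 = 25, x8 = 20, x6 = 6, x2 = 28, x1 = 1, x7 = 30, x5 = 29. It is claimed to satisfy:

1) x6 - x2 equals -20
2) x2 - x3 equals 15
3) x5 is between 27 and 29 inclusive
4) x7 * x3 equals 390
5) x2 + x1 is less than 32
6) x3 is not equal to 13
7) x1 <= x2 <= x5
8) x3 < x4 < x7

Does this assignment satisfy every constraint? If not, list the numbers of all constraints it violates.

The assignment fails constraints 1, 6.

1) x6 - x2 = 6 - 28 = -22, not -20 — fails.
2) x2 - x3 = 28 - 13 = 15 — holds.
3) x5 = 29 lies in [27, 29] — holds.
4) x7 * x3 = 30 * 13 = 390 — holds.
5) x2 + x1 = 28 + 1 = 29; 29 < 32 — holds.
6) x3 = 13, but 13 is required to differ — fails.
7) values 1 <= 28 <= 29 — holds.
8) values 13 < 25 < 30 — holds.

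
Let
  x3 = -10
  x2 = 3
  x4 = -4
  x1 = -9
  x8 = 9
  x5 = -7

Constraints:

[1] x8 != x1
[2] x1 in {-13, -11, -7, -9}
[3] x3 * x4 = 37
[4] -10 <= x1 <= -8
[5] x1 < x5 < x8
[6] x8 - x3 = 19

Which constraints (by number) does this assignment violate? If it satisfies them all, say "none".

[1] x8 = 9, x1 = -9; distinct  yes
[2] x1 = -9 is in {-13, -11, -7, -9}  yes
[3] x3 * x4 = -10 * (-4) = 40, not 37  no
[4] x1 = -9 lies in [-10, -8]  yes
[5] values -9 < -7 < 9  yes
[6] x8 - x3 = 9 - (-10) = 19  yes

No — constraint 3 is not satisfied.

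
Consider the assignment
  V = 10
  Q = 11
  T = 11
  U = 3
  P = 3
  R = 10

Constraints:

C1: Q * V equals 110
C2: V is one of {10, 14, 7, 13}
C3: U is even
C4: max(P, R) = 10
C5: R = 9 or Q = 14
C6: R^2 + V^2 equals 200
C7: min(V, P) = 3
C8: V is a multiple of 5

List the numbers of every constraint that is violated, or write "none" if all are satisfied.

C1: Q * V = 11 * 10 = 110 — satisfied.
C2: V = 10 is in {10, 14, 7, 13} — satisfied.
C3: U = 3 is odd — violated.
C4: max(3, 10) = 10 — satisfied.
C5: R = 10 ≠ 9 and Q = 11 ≠ 14; both disjuncts false — violated.
C6: R^2 + V^2 = 10^2 + 10^2 = 100 + 100 = 200 — satisfied.
C7: min(10, 3) = 3 — satisfied.
C8: 10 / 5 = 2, so 5 divides 10 — satisfied.

Constraints 3, 5 do not hold.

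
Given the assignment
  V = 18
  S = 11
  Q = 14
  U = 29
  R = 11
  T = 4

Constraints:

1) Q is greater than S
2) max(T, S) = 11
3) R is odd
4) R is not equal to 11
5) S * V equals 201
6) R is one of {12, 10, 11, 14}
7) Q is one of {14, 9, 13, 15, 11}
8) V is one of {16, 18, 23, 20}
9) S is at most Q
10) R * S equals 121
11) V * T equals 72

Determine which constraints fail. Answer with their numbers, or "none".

1) Q = 14, S = 11; 14 > 11 — OK.
2) max(4, 11) = 11 — OK.
3) R = 11 is odd — OK.
4) R = 11, but 11 is required to differ — violated.
5) S * V = 11 * 18 = 198, not 201 — violated.
6) R = 11 is in {12, 10, 11, 14} — OK.
7) Q = 14 is in {14, 9, 13, 15, 11} — OK.
8) V = 18 is in {16, 18, 23, 20} — OK.
9) S = 11, Q = 14; 11 ≤ 14 — OK.
10) R * S = 11 * 11 = 121 — OK.
11) V * T = 18 * 4 = 72 — OK.

Constraints 4, 5 are violated.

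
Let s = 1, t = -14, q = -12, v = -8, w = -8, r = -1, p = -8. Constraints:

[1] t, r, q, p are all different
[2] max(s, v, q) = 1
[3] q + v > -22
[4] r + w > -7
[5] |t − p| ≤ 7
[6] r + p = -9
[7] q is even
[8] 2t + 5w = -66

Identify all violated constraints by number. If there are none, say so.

[1] values -14, -1, -12, -8 are pairwise distinct  yes
[2] max(1, -8, -12) = 1  yes
[3] q + v = -12 + (-8) = -20; -20 > -22  yes
[4] r + w = -1 + (-8) = -9; -9 ≤ -7, bound -7 not met  no
[5] |-14 − (-8)| = 6; 6 ≤ 7  yes
[6] r + p = -1 + (-8) = -9  yes
[7] q = -12 is even  yes
[8] 2t + 5w = 2(-14) + 5(-8) = -68, not -66  no

Violated: 4 and 8.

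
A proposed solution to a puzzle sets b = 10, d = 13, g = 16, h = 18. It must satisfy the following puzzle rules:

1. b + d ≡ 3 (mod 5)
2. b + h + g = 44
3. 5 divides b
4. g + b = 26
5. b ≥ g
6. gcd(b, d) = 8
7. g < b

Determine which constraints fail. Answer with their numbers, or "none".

Constraints 5, 6, 7 do not hold.

1. b + d = 23; 23 mod 5 = 3 — holds.
2. b + h + g = 10 + 18 + 16 = 44 — holds.
3. 10 / 5 = 2, so 5 divides 10 — holds.
4. g + b = 16 + 10 = 26 — holds.
5. b = 10, g = 16; 10 < 16 (want ≥) — does not hold.
6. gcd(10, 13) = 1, not 8 — does not hold.
7. g = 16, b = 10; 16 ≥ 10 (want <) — does not hold.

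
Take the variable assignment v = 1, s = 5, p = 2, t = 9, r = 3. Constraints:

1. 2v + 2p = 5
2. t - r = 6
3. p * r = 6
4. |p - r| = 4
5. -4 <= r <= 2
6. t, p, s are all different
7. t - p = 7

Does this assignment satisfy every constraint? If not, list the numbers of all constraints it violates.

No — constraints 1, 4, and 5 are not satisfied.

1. 2v + 2p = 2(1) + 2(2) = 6, not 5 — does not hold.
2. t - r = 9 - 3 = 6 — holds.
3. p * r = 2 * 3 = 6 — holds.
4. |2 - 3| = 1, not 4 — does not hold.
5. r = 3 is outside [-4, 2] — does not hold.
6. values 9, 2, 5 are pairwise distinct — holds.
7. t - p = 9 - 2 = 7 — holds.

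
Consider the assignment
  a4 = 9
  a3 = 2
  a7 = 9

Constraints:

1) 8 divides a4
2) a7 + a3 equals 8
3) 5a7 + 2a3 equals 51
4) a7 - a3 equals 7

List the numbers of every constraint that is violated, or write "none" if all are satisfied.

1) 9 = 8*1 + 1, so 8 does not divide 9  no
2) a7 + a3 = 9 + 2 = 11, not 8  no
3) 5a7 + 2a3 = 5(9) + 2(2) = 49, not 51  no
4) a7 - a3 = 9 - 2 = 7  yes

Violated: 1, 2, 3.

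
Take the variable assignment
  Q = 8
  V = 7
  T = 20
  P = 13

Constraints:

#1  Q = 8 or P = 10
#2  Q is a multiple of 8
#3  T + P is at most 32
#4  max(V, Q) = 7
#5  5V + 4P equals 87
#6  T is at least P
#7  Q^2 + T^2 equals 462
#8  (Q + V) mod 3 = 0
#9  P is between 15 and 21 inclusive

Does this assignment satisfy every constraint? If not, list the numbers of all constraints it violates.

Constraints 3, 4, 7, and 9 do not hold.

#1 Q = 8 = 8 (first disjunct) — OK.
#2 8 / 8 = 1, so 8 divides 8 — OK.
#3 T + P = 20 + 13 = 33; 33 > 32, bound 32 not met — violated.
#4 max(7, 8) = 8, not 7 — violated.
#5 5V + 4P = 5(7) + 4(13) = 87 — OK.
#6 T = 20, P = 13; 20 ≥ 13 — OK.
#7 Q^2 + T^2 = 8^2 + 20^2 = 64 + 400 = 464, not 462 — violated.
#8 Q + V = 15; 15 mod 3 = 0 — OK.
#9 P = 13 is outside [15, 21] — violated.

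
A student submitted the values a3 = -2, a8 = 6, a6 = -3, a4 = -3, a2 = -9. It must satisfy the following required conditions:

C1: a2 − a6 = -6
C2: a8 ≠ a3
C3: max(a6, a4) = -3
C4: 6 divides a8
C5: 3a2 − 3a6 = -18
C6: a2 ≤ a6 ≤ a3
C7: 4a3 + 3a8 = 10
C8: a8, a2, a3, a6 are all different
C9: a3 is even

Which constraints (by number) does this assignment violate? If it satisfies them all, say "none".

C1: a2 − a6 = -9 − (-3) = -6  yes
C2: a8 = 6, a3 = -2; distinct  yes
C3: max(-3, -3) = -3  yes
C4: 6 / 6 = 1, so 6 divides 6  yes
C5: 3a2 − 3a6 = 3(-9) − 3(-3) = -18  yes
C6: values -9 ≤ -3 ≤ -2  yes
C7: 4a3 + 3a8 = 4(-2) + 3(6) = 10  yes
C8: values 6, -9, -2, -3 are pairwise distinct  yes
C9: a3 = -2 is even  yes

All constraints are satisfied.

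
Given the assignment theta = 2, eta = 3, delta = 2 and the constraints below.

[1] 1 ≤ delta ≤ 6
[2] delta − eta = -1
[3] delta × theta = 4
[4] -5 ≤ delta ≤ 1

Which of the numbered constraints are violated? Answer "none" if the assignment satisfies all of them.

The assignment fails constraint 4.

[1] delta = 2 lies in [1, 6] — satisfied.
[2] delta − eta = 2 − 3 = -1 — satisfied.
[3] delta × theta = 2 × 2 = 4 — satisfied.
[4] delta = 2 is outside [-5, 1] — violated.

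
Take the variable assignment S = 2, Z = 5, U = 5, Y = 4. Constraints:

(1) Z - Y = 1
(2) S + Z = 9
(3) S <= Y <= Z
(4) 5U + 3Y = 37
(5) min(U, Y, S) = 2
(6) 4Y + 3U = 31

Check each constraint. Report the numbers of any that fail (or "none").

(1) Z - Y = 5 - 4 = 1 — holds.
(2) S + Z = 2 + 5 = 7, not 9 — fails.
(3) values 2 <= 4 <= 5 — holds.
(4) 5U + 3Y = 5(5) + 3(4) = 37 — holds.
(5) min(5, 4, 2) = 2 — holds.
(6) 4Y + 3U = 4(4) + 3(5) = 31 — holds.

Constraint 2 is violated.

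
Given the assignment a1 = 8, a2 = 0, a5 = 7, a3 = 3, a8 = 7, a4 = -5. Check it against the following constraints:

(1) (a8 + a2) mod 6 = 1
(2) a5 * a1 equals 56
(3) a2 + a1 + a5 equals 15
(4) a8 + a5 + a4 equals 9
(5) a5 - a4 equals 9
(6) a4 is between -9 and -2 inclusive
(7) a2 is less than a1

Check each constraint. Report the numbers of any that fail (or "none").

The assignment fails constraint 5.

(1) a8 + a2 = 7; 7 mod 6 = 1 — OK.
(2) a5 * a1 = 7 * 8 = 56 — OK.
(3) a2 + a1 + a5 = 0 + 8 + 7 = 15 — OK.
(4) a8 + a5 + a4 = 7 + 7 + (-5) = 9 — OK.
(5) a5 - a4 = 7 - (-5) = 12, not 9 — violated.
(6) a4 = -5 lies in [-9, -2] — OK.
(7) a2 = 0, a1 = 8; 0 < 8 — OK.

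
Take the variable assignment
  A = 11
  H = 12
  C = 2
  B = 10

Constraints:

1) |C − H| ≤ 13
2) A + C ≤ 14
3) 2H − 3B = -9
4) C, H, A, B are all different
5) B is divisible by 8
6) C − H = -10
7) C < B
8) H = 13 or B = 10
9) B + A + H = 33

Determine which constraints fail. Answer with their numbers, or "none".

1) |2 − 12| = 10; 10 ≤ 13 — holds.
2) A + C = 11 + 2 = 13; 13 ≤ 14 — holds.
3) 2H − 3B = 2(12) − 3(10) = -6, not -9 — does not hold.
4) values 2, 12, 11, 10 are pairwise distinct — holds.
5) 10 = 8×1 + 2, so 8 does not divide 10 — does not hold.
6) C − H = 2 − 12 = -10 — holds.
7) C = 2, B = 10; 2 < 10 — holds.
8) H = 12 ≠ 13, but B = 10 = 10 (second disjunct) — holds.
9) B + A + H = 10 + 11 + 12 = 33 — holds.

No — constraints 3 and 5 are not satisfied.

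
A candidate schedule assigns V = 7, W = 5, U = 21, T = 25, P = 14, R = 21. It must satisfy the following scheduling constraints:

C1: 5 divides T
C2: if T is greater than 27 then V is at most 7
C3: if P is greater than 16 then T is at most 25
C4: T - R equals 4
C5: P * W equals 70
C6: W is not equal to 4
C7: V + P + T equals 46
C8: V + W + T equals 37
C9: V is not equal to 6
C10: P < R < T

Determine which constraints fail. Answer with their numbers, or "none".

C1: 25 / 5 = 5, so 5 divides 25  yes
C2: T = 25, not > 27; antecedent false, conditional vacuously true  yes
C3: P = 14, not > 16; antecedent false, conditional vacuously true  yes
C4: T - R = 25 - 21 = 4  yes
C5: P * W = 14 * 5 = 70  yes
C6: W = 5, and 5 ≠ 4  yes
C7: V + P + T = 7 + 14 + 25 = 46  yes
C8: V + W + T = 7 + 5 + 25 = 37  yes
C9: V = 7, and 7 ≠ 6  yes
C10: values 14 < 21 < 25  yes

None — every constraint holds.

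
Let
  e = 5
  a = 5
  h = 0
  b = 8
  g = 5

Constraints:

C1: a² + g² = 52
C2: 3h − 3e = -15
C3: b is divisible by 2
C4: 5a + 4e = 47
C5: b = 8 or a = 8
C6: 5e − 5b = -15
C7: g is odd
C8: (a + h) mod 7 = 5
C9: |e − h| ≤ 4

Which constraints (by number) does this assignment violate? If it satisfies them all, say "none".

Violated: 1, 4, 9.

C1: a² + g² = 5² + 5² = 25 + 25 = 50, not 52 — violated.
C2: 3h − 3e = 3(0) − 3(5) = -15 — satisfied.
C3: 8 / 2 = 4, so 2 divides 8 — satisfied.
C4: 5a + 4e = 5(5) + 4(5) = 45, not 47 — violated.
C5: b = 8 = 8 (first disjunct) — satisfied.
C6: 5e − 5b = 5(5) − 5(8) = -15 — satisfied.
C7: g = 5 is odd — satisfied.
C8: a + h = 5; 5 mod 7 = 5 — satisfied.
C9: |5 − 0| = 5; 5 > 4, exceeds bound 4 — violated.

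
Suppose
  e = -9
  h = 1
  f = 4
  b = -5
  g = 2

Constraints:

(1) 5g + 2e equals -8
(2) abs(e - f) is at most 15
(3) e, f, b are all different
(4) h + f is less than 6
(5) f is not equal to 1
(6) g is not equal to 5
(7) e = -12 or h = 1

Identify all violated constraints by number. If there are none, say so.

(1) 5g + 2e = 5(2) + 2(-9) = -8 — OK.
(2) abs(-9 - 4) = 13; 13 ≤ 15 — OK.
(3) values -9, 4, -5 are pairwise distinct — OK.
(4) h + f = 1 + 4 = 5; 5 < 6 — OK.
(5) f = 4, and 4 ≠ 1 — OK.
(6) g = 2, and 2 ≠ 5 — OK.
(7) e = -9 ≠ -12, but h = 1 = 1 (second disjunct) — OK.

None — every constraint holds.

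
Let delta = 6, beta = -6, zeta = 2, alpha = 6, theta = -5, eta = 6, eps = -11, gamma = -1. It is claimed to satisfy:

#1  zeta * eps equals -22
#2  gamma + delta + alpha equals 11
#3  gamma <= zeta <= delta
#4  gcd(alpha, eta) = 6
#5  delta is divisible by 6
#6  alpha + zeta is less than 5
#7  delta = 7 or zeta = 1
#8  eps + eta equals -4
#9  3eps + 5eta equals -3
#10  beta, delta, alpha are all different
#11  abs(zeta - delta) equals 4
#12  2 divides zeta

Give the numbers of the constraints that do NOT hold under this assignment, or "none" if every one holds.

Constraints 6, 7, 8, 10 are violated.

#1 zeta * eps = 2 * (-11) = -22  yes
#2 gamma + delta + alpha = -1 + 6 + 6 = 11  yes
#3 values -1 <= 2 <= 6  yes
#4 gcd(6, 6) = 6  yes
#5 6 / 6 = 1, so 6 divides 6  yes
#6 alpha + zeta = 6 + 2 = 8; 8 ≥ 5, bound 5 not met  no
#7 delta = 6 ≠ 7 and zeta = 2 ≠ 1; both disjuncts false  no
#8 eps + eta = -11 + 6 = -5, not -4  no
#9 3eps + 5eta = 3(-11) + 5(6) = -3  yes
#10 delta = alpha = 6, not all different  no
#11 abs(2 - 6) = 4  yes
#12 2 / 2 = 1, so 2 divides 2  yes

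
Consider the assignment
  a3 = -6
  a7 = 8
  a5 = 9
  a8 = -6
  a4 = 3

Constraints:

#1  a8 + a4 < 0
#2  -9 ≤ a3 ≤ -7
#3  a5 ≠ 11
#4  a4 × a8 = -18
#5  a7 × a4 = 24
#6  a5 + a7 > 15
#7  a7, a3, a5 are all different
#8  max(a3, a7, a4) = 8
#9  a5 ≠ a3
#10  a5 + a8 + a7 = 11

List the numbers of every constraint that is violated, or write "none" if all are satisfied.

#1 a8 + a4 = -6 + 3 = -3; -3 < 0 — holds.
#2 a3 = -6 is outside [-9, -7] — does not hold.
#3 a5 = 9, and 9 ≠ 11 — holds.
#4 a4 × a8 = 3 × (-6) = -18 — holds.
#5 a7 × a4 = 8 × 3 = 24 — holds.
#6 a5 + a7 = 9 + 8 = 17; 17 > 15 — holds.
#7 values 8, -6, 9 are pairwise distinct — holds.
#8 max(-6, 8, 3) = 8 — holds.
#9 a5 = 9, a3 = -6; distinct — holds.
#10 a5 + a8 + a7 = 9 + (-6) + 8 = 11 — holds.

Constraint 2 is violated.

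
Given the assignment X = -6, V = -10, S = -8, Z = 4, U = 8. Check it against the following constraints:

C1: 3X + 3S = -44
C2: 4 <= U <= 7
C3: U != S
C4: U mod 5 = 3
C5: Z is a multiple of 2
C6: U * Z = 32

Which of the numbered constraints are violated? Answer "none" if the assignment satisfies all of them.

C1: 3X + 3S = 3(-6) + 3(-8) = -42, not -44  FAIL
C2: U = 8 is outside [4, 7]  FAIL
C3: U = 8, S = -8; distinct  OK
C4: 8 mod 5 = 3  OK
C5: 4 / 2 = 2, so 2 divides 4  OK
C6: U * Z = 8 * 4 = 32  OK

No — constraints 1 and 2 are not satisfied.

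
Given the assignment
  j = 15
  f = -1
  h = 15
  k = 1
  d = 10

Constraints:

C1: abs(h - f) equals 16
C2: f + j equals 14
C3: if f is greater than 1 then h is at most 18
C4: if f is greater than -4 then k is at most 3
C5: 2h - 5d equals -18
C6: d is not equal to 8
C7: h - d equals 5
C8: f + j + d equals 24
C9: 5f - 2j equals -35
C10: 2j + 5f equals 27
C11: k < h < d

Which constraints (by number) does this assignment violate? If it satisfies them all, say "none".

Constraints 5, 10, and 11 do not hold.

C1: abs(15 - (-1)) = 16  ✓
C2: f + j = -1 + 15 = 14  ✓
C3: f = -1, not > 1; antecedent false, conditional vacuously true  ✓
C4: f = -1 > -4, so we need k ≤ 3; k = 1 ≤ 3  ✓
C5: 2h - 5d = 2(15) - 5(10) = -20, not -18  ✗
C6: d = 10, and 10 ≠ 8  ✓
C7: h - d = 15 - 10 = 5  ✓
C8: f + j + d = -1 + 15 + 10 = 24  ✓
C9: 5f - 2j = 5(-1) - 2(15) = -35  ✓
C10: 2j + 5f = 2(15) + 5(-1) = 25, not 27  ✗
C11: values 1, 15, 10; h = 15 is not < d = 10  ✗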